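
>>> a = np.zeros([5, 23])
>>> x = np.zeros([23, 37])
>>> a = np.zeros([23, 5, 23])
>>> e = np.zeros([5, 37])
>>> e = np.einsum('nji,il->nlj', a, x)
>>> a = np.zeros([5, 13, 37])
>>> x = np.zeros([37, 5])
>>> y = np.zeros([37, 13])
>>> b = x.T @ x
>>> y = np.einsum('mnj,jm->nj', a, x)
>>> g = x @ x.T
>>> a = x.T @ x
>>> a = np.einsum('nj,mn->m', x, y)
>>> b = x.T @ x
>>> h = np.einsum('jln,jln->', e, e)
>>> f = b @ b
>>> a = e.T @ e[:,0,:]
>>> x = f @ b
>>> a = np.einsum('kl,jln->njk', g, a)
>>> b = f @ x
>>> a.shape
(5, 5, 37)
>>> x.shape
(5, 5)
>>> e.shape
(23, 37, 5)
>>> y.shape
(13, 37)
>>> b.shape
(5, 5)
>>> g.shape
(37, 37)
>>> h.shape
()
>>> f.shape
(5, 5)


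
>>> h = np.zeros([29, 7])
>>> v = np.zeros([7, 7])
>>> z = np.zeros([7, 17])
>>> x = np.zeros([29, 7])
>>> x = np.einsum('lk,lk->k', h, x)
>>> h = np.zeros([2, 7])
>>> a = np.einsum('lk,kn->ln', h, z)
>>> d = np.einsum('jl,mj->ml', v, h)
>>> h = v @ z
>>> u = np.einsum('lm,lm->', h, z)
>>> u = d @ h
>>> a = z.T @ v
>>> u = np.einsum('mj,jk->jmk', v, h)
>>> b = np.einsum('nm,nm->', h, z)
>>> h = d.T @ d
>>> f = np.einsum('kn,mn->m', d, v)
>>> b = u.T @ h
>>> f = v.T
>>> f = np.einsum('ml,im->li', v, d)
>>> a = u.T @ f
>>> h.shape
(7, 7)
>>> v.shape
(7, 7)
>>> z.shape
(7, 17)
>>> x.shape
(7,)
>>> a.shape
(17, 7, 2)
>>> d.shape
(2, 7)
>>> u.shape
(7, 7, 17)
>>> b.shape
(17, 7, 7)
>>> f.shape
(7, 2)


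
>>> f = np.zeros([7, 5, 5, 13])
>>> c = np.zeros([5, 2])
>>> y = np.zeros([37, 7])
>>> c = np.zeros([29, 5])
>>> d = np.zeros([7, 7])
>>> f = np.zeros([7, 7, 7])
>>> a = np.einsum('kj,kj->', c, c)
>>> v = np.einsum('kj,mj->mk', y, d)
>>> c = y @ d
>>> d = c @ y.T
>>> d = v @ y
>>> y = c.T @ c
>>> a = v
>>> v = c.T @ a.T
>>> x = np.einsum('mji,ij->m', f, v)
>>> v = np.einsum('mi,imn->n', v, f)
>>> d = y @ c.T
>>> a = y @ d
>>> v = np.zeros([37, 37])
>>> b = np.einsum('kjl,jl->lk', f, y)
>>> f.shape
(7, 7, 7)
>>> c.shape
(37, 7)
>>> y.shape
(7, 7)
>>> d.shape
(7, 37)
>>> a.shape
(7, 37)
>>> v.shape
(37, 37)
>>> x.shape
(7,)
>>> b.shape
(7, 7)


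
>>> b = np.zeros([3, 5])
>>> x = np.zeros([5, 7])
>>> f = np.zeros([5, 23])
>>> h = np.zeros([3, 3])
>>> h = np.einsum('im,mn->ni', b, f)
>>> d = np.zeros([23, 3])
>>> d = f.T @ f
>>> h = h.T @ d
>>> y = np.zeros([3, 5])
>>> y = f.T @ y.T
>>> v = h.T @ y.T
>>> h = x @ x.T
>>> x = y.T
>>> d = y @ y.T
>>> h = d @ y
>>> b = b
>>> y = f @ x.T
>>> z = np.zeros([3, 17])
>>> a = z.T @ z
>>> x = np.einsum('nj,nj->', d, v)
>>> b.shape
(3, 5)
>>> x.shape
()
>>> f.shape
(5, 23)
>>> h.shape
(23, 3)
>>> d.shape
(23, 23)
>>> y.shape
(5, 3)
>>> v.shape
(23, 23)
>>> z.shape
(3, 17)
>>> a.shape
(17, 17)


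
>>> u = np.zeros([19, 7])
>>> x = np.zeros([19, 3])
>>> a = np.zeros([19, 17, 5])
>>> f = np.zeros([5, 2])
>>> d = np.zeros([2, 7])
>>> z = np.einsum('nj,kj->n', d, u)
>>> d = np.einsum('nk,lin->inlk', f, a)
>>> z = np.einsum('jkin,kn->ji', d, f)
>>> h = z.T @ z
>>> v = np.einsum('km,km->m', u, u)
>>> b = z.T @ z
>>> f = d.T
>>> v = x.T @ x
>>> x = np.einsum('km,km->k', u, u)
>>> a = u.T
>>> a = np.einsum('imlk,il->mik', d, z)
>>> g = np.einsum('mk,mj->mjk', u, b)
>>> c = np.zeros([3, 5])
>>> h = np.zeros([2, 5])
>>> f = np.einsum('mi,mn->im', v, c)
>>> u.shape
(19, 7)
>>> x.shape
(19,)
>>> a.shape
(5, 17, 2)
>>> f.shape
(3, 3)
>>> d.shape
(17, 5, 19, 2)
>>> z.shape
(17, 19)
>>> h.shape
(2, 5)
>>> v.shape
(3, 3)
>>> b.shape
(19, 19)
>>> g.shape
(19, 19, 7)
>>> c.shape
(3, 5)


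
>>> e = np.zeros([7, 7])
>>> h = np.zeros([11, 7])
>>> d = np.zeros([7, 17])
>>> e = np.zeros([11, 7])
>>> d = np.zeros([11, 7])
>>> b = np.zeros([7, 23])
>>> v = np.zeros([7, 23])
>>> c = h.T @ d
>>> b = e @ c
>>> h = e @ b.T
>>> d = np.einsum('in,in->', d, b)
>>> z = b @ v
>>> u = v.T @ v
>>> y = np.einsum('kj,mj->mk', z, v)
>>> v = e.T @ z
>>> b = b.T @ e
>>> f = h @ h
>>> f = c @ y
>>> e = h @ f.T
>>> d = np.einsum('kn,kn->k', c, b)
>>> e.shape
(11, 7)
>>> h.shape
(11, 11)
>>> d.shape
(7,)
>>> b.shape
(7, 7)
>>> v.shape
(7, 23)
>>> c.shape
(7, 7)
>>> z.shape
(11, 23)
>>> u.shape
(23, 23)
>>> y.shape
(7, 11)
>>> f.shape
(7, 11)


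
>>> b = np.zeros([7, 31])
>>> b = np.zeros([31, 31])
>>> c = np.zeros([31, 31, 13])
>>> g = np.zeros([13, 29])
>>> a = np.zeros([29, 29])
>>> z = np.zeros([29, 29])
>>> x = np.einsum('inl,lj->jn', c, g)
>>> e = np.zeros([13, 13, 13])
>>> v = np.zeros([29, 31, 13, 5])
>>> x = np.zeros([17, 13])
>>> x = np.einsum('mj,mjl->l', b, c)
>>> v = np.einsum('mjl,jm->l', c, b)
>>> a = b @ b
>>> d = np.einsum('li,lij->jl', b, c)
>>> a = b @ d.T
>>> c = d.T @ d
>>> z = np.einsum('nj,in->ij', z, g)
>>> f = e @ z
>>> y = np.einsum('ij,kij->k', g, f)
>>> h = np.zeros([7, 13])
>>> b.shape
(31, 31)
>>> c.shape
(31, 31)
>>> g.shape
(13, 29)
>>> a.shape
(31, 13)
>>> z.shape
(13, 29)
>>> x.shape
(13,)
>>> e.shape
(13, 13, 13)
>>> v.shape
(13,)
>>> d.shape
(13, 31)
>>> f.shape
(13, 13, 29)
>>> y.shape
(13,)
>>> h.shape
(7, 13)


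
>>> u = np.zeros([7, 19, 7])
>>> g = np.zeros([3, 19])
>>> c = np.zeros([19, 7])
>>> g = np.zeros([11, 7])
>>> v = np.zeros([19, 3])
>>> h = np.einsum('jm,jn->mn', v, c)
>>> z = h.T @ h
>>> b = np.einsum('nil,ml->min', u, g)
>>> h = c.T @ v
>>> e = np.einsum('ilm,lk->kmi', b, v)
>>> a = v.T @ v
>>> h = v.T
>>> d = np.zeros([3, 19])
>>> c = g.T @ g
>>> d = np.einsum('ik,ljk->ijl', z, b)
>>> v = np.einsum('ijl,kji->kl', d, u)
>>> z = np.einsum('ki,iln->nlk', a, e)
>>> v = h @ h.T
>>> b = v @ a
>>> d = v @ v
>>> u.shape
(7, 19, 7)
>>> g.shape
(11, 7)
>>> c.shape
(7, 7)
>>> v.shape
(3, 3)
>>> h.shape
(3, 19)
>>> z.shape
(11, 7, 3)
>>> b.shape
(3, 3)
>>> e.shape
(3, 7, 11)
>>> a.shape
(3, 3)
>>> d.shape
(3, 3)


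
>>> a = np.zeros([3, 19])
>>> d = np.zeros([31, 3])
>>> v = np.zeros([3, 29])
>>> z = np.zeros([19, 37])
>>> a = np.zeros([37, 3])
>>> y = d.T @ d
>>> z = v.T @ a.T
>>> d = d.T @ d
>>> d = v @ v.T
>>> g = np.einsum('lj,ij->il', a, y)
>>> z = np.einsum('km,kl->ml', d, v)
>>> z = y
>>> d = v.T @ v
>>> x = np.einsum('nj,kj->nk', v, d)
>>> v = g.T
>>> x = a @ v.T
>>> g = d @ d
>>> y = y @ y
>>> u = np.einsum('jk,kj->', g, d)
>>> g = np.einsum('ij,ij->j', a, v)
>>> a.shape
(37, 3)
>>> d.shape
(29, 29)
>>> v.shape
(37, 3)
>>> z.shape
(3, 3)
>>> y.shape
(3, 3)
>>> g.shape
(3,)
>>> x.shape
(37, 37)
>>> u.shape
()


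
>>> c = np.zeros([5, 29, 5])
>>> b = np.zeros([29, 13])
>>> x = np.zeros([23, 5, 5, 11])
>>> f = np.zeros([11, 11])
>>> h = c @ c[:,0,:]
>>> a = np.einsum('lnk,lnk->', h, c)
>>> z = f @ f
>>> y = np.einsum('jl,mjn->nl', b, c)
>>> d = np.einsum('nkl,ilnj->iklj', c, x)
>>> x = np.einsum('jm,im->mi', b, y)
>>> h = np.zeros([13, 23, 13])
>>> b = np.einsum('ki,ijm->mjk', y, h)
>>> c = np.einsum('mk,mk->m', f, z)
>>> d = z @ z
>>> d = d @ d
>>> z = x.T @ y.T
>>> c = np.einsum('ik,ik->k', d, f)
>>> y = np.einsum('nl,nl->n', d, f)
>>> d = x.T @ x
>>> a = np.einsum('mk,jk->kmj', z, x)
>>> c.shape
(11,)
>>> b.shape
(13, 23, 5)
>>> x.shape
(13, 5)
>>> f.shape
(11, 11)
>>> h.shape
(13, 23, 13)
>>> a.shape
(5, 5, 13)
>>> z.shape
(5, 5)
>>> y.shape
(11,)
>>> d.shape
(5, 5)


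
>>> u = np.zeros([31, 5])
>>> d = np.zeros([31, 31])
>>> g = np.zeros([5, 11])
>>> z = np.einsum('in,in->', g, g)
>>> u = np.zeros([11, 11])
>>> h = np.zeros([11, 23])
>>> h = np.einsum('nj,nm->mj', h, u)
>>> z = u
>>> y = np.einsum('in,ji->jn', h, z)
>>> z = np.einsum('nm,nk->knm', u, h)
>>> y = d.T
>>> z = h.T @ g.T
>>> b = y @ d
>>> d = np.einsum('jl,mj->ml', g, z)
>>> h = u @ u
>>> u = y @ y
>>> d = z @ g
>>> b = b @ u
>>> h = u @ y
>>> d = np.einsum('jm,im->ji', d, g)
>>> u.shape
(31, 31)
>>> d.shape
(23, 5)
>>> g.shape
(5, 11)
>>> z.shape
(23, 5)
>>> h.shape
(31, 31)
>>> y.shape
(31, 31)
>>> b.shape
(31, 31)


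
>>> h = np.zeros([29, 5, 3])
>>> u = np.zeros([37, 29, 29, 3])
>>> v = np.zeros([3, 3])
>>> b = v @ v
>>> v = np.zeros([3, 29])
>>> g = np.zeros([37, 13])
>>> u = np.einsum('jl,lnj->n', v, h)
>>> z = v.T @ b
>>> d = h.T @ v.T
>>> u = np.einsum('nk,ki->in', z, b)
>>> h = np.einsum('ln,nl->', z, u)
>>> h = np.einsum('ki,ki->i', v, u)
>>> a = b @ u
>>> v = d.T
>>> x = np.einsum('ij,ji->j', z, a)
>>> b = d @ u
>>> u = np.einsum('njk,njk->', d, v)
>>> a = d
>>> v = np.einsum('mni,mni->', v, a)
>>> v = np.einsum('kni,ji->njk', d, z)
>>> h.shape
(29,)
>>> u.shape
()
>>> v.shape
(5, 29, 3)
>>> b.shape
(3, 5, 29)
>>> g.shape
(37, 13)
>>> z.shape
(29, 3)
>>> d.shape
(3, 5, 3)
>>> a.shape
(3, 5, 3)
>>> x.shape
(3,)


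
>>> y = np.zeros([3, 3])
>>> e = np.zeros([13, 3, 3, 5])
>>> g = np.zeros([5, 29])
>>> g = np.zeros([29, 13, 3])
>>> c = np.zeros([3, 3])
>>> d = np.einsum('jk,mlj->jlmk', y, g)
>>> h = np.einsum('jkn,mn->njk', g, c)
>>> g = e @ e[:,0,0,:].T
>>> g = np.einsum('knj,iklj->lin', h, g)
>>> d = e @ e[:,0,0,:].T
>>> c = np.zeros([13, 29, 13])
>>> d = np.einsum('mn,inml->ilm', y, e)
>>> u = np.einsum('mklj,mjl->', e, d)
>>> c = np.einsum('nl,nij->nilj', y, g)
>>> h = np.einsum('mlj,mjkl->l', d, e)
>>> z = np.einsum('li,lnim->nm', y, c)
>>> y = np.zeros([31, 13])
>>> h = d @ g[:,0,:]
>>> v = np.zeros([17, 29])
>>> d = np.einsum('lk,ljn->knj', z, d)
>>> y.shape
(31, 13)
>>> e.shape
(13, 3, 3, 5)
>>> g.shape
(3, 13, 29)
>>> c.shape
(3, 13, 3, 29)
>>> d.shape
(29, 3, 5)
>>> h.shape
(13, 5, 29)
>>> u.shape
()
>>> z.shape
(13, 29)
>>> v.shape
(17, 29)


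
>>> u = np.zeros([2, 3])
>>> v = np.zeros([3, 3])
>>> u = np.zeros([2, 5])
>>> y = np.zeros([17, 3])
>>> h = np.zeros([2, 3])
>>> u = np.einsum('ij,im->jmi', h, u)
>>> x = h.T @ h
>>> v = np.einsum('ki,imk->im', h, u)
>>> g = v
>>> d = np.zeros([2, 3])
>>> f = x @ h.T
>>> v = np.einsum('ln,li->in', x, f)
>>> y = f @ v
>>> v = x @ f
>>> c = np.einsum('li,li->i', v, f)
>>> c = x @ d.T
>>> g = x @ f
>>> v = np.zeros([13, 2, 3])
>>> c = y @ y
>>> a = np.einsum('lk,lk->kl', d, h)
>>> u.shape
(3, 5, 2)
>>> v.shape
(13, 2, 3)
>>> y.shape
(3, 3)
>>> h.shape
(2, 3)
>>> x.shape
(3, 3)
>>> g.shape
(3, 2)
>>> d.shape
(2, 3)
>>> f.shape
(3, 2)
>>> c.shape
(3, 3)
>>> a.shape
(3, 2)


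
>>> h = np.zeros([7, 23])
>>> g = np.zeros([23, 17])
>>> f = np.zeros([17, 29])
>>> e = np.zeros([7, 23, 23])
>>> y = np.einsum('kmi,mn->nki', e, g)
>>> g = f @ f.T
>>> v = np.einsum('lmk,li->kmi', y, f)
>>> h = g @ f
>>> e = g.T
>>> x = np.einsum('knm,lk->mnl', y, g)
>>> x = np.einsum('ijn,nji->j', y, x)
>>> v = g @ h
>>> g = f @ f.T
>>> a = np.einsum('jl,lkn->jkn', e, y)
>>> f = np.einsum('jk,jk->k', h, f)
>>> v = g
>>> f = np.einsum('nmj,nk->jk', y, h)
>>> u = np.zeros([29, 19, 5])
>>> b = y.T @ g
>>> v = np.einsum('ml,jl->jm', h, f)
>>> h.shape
(17, 29)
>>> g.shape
(17, 17)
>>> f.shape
(23, 29)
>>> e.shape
(17, 17)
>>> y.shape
(17, 7, 23)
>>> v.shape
(23, 17)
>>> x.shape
(7,)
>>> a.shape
(17, 7, 23)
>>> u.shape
(29, 19, 5)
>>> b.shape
(23, 7, 17)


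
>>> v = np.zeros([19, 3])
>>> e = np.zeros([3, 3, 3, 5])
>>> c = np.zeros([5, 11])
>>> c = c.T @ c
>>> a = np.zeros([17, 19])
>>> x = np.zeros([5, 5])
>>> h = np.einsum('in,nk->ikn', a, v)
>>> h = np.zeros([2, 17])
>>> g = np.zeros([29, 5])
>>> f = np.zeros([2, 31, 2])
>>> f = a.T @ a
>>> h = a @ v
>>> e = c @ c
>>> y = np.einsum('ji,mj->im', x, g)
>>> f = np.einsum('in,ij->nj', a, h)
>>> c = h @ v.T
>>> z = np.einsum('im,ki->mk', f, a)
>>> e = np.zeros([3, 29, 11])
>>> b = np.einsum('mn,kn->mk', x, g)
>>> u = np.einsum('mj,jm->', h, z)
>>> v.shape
(19, 3)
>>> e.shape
(3, 29, 11)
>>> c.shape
(17, 19)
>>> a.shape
(17, 19)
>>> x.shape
(5, 5)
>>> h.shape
(17, 3)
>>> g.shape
(29, 5)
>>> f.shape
(19, 3)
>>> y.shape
(5, 29)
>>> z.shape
(3, 17)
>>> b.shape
(5, 29)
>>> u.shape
()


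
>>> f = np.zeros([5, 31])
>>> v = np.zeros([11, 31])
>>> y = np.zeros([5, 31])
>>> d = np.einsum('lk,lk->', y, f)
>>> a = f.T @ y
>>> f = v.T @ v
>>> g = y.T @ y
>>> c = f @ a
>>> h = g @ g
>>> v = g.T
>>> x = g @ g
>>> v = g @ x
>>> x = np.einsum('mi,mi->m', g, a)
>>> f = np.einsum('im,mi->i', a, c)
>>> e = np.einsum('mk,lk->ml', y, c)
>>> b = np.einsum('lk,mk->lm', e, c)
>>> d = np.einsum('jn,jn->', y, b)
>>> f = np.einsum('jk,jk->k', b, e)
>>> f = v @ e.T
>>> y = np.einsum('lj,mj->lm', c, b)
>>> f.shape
(31, 5)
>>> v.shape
(31, 31)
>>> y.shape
(31, 5)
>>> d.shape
()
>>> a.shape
(31, 31)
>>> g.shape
(31, 31)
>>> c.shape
(31, 31)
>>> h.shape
(31, 31)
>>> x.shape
(31,)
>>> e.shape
(5, 31)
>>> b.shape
(5, 31)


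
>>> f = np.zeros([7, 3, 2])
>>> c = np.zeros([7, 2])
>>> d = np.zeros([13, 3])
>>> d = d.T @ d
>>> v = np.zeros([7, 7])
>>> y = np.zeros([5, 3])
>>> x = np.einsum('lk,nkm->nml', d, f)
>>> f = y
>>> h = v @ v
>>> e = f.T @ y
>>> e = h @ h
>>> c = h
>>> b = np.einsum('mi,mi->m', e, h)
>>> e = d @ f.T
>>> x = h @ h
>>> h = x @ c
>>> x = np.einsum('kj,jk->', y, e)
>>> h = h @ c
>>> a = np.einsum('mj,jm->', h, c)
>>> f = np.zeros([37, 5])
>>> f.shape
(37, 5)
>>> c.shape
(7, 7)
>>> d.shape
(3, 3)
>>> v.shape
(7, 7)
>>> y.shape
(5, 3)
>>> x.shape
()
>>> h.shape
(7, 7)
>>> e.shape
(3, 5)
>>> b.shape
(7,)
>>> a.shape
()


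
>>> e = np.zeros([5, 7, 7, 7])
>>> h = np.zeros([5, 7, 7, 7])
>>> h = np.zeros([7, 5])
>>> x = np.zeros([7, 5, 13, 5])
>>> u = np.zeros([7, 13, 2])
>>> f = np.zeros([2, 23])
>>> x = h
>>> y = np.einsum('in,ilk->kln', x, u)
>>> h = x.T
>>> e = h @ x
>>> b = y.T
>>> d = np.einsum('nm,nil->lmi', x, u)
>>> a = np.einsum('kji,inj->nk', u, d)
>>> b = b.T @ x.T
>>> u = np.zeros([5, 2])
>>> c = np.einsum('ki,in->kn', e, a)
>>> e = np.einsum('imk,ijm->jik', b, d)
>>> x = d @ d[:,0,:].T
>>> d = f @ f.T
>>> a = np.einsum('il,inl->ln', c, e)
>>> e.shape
(5, 2, 7)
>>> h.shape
(5, 7)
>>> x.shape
(2, 5, 2)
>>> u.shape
(5, 2)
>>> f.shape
(2, 23)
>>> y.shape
(2, 13, 5)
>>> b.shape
(2, 13, 7)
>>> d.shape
(2, 2)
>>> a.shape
(7, 2)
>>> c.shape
(5, 7)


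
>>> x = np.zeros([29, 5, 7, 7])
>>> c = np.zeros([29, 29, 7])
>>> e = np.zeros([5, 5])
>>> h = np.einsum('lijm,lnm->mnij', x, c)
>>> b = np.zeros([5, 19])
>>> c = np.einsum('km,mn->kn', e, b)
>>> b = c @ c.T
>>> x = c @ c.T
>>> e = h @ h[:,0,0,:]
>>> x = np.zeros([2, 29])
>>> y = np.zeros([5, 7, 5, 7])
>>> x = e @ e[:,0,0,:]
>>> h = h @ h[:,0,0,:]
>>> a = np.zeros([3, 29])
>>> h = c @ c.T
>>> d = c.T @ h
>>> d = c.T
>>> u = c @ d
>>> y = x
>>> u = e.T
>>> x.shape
(7, 29, 5, 7)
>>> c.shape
(5, 19)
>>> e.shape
(7, 29, 5, 7)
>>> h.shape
(5, 5)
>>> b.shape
(5, 5)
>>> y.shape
(7, 29, 5, 7)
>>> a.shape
(3, 29)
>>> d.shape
(19, 5)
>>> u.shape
(7, 5, 29, 7)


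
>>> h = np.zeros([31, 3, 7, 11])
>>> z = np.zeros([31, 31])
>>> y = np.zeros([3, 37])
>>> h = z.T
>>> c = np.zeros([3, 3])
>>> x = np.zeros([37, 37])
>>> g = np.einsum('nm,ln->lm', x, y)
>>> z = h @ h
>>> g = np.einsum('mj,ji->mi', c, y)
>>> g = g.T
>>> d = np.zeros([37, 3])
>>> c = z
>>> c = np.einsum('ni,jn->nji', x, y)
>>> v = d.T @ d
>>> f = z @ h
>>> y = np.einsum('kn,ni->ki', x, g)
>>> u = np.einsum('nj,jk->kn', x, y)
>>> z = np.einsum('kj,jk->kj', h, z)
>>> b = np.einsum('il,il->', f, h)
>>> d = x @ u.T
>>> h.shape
(31, 31)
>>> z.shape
(31, 31)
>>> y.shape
(37, 3)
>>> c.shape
(37, 3, 37)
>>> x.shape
(37, 37)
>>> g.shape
(37, 3)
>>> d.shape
(37, 3)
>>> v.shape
(3, 3)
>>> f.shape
(31, 31)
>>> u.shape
(3, 37)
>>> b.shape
()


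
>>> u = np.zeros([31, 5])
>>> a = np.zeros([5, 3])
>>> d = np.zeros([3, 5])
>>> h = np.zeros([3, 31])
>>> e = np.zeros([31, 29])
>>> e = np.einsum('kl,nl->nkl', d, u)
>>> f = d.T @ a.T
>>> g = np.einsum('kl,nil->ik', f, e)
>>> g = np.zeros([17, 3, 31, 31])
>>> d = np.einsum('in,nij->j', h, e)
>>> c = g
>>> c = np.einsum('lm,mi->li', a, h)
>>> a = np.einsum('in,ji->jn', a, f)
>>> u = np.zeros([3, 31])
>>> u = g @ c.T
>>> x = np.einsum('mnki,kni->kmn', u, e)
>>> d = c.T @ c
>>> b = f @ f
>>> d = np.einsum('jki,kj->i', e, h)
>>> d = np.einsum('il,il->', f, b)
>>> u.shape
(17, 3, 31, 5)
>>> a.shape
(5, 3)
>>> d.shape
()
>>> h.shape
(3, 31)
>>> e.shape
(31, 3, 5)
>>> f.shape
(5, 5)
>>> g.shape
(17, 3, 31, 31)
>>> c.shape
(5, 31)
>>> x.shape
(31, 17, 3)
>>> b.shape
(5, 5)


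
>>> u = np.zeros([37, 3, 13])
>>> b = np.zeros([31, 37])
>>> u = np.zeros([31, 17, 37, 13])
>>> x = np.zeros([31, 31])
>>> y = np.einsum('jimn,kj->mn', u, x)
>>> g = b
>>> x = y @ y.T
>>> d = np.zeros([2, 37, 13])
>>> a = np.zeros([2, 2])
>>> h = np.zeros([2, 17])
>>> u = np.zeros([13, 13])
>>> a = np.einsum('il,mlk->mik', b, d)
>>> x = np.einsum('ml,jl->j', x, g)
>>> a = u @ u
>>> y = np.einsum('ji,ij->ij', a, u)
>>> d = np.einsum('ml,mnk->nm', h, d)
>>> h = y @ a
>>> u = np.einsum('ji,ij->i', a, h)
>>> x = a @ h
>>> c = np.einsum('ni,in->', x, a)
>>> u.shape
(13,)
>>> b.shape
(31, 37)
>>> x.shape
(13, 13)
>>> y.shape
(13, 13)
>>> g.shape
(31, 37)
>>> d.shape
(37, 2)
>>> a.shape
(13, 13)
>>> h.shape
(13, 13)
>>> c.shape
()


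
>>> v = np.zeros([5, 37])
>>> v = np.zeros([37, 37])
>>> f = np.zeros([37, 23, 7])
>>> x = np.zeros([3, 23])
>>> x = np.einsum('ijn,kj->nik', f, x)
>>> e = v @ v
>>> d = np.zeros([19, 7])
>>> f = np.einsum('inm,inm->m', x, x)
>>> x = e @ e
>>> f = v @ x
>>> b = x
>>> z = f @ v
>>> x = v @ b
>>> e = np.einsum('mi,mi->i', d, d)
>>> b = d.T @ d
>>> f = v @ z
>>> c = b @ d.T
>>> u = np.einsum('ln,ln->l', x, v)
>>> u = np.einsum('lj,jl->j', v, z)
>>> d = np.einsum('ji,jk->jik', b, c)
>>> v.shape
(37, 37)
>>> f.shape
(37, 37)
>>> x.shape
(37, 37)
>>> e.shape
(7,)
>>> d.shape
(7, 7, 19)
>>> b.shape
(7, 7)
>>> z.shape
(37, 37)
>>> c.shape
(7, 19)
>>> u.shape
(37,)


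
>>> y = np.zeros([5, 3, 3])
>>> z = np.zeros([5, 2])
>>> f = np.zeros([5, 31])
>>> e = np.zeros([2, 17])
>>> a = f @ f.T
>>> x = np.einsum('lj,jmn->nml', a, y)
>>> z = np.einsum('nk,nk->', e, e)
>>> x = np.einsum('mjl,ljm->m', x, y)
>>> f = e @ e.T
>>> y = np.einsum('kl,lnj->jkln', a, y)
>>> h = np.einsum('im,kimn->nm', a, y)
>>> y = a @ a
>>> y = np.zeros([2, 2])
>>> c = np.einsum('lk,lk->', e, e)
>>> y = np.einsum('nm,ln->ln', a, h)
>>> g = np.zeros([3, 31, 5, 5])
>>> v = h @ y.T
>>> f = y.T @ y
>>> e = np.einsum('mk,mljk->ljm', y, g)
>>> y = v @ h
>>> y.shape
(3, 5)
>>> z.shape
()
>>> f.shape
(5, 5)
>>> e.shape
(31, 5, 3)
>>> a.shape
(5, 5)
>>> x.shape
(3,)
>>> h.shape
(3, 5)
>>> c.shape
()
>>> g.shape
(3, 31, 5, 5)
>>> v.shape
(3, 3)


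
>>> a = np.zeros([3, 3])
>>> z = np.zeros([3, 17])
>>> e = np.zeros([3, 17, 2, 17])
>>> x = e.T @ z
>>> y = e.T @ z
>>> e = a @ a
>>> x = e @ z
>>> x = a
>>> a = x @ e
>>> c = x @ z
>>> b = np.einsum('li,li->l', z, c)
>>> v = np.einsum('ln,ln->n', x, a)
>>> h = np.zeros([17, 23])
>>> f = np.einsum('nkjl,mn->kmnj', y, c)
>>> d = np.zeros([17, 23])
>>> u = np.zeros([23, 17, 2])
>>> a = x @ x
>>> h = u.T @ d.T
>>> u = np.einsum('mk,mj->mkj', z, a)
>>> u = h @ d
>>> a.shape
(3, 3)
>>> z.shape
(3, 17)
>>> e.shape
(3, 3)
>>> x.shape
(3, 3)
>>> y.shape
(17, 2, 17, 17)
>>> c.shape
(3, 17)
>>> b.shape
(3,)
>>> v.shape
(3,)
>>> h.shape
(2, 17, 17)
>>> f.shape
(2, 3, 17, 17)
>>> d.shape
(17, 23)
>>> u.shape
(2, 17, 23)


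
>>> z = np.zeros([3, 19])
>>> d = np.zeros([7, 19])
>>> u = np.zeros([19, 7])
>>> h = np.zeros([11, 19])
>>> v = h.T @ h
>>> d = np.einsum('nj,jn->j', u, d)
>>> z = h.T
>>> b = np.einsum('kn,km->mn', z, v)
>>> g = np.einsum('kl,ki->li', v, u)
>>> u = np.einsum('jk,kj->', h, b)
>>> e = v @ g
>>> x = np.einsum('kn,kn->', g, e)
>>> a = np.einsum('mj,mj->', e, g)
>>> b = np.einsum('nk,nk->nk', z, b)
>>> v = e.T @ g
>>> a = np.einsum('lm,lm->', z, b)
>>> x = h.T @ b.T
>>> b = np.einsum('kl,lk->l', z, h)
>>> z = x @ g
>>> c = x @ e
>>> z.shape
(19, 7)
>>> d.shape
(7,)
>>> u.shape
()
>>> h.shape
(11, 19)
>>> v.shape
(7, 7)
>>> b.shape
(11,)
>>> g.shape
(19, 7)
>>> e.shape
(19, 7)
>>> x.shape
(19, 19)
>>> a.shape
()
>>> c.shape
(19, 7)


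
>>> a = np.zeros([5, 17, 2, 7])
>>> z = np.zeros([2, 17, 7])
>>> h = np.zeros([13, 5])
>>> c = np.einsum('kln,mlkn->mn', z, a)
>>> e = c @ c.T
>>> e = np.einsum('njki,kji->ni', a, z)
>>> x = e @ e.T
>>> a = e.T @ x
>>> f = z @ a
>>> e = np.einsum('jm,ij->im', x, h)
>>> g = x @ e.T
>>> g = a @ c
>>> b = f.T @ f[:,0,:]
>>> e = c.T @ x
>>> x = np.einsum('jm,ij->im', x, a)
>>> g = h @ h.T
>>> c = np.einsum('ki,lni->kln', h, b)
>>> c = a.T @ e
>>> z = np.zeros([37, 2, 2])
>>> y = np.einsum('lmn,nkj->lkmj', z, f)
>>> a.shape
(7, 5)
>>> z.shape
(37, 2, 2)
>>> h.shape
(13, 5)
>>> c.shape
(5, 5)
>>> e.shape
(7, 5)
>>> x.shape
(7, 5)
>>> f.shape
(2, 17, 5)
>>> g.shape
(13, 13)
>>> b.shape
(5, 17, 5)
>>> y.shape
(37, 17, 2, 5)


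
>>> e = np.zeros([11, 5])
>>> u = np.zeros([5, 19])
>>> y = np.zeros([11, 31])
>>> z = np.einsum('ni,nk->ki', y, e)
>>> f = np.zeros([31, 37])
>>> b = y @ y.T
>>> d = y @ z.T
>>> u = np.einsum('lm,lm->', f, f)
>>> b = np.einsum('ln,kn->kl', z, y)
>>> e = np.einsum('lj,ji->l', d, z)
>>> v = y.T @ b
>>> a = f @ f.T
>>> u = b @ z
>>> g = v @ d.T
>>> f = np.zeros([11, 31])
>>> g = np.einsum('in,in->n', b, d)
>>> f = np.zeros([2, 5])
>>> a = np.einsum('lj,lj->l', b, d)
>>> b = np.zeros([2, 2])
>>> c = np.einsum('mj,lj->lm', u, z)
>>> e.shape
(11,)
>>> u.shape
(11, 31)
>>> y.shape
(11, 31)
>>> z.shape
(5, 31)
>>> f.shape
(2, 5)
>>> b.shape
(2, 2)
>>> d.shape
(11, 5)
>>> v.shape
(31, 5)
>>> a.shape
(11,)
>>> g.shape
(5,)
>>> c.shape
(5, 11)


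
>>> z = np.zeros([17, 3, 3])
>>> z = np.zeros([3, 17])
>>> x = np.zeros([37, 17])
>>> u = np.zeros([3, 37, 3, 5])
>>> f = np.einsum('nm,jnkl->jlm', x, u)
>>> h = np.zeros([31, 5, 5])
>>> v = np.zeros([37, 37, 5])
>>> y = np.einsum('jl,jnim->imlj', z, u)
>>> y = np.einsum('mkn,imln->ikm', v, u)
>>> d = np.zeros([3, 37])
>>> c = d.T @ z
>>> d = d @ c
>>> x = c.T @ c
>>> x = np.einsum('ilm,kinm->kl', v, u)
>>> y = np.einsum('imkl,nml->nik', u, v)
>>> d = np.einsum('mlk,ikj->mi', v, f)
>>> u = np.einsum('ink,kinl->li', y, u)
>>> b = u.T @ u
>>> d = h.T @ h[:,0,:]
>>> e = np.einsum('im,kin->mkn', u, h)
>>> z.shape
(3, 17)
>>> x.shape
(3, 37)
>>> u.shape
(5, 37)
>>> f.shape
(3, 5, 17)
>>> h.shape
(31, 5, 5)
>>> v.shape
(37, 37, 5)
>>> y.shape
(37, 3, 3)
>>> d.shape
(5, 5, 5)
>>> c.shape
(37, 17)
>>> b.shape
(37, 37)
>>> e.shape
(37, 31, 5)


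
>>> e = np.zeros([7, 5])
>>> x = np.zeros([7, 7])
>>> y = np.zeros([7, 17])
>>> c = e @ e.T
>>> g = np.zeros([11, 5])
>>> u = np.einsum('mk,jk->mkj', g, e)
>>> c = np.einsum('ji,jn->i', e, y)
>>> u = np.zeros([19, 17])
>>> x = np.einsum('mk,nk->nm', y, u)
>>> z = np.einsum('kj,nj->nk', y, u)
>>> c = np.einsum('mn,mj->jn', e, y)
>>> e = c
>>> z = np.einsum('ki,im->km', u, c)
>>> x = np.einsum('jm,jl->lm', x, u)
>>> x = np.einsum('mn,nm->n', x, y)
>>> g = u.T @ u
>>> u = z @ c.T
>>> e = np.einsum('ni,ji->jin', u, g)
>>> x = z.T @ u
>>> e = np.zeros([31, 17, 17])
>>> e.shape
(31, 17, 17)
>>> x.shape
(5, 17)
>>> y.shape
(7, 17)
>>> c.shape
(17, 5)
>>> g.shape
(17, 17)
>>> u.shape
(19, 17)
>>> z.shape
(19, 5)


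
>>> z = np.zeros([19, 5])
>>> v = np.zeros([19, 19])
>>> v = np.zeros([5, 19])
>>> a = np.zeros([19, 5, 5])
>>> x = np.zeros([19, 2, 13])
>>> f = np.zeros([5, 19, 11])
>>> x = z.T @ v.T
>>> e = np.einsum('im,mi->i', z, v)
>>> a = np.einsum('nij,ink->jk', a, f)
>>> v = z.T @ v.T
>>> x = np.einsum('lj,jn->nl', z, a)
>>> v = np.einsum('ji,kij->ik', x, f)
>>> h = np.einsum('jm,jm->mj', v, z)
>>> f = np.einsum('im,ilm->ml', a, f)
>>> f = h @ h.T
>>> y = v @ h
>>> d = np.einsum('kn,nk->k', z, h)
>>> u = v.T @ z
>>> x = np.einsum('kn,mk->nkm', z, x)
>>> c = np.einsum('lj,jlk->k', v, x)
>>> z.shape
(19, 5)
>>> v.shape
(19, 5)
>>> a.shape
(5, 11)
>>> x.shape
(5, 19, 11)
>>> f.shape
(5, 5)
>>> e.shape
(19,)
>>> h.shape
(5, 19)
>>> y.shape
(19, 19)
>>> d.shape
(19,)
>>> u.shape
(5, 5)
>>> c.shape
(11,)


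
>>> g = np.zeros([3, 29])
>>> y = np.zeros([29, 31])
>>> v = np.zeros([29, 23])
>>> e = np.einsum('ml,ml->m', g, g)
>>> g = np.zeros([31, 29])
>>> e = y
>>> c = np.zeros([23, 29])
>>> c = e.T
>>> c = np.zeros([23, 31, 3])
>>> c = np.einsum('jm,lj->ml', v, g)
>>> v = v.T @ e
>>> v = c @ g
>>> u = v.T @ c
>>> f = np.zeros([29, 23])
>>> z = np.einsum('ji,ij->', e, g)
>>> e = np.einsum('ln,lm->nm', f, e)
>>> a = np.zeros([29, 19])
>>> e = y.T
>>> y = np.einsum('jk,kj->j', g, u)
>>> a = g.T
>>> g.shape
(31, 29)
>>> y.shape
(31,)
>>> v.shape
(23, 29)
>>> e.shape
(31, 29)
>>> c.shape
(23, 31)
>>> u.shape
(29, 31)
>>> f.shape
(29, 23)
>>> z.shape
()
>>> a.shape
(29, 31)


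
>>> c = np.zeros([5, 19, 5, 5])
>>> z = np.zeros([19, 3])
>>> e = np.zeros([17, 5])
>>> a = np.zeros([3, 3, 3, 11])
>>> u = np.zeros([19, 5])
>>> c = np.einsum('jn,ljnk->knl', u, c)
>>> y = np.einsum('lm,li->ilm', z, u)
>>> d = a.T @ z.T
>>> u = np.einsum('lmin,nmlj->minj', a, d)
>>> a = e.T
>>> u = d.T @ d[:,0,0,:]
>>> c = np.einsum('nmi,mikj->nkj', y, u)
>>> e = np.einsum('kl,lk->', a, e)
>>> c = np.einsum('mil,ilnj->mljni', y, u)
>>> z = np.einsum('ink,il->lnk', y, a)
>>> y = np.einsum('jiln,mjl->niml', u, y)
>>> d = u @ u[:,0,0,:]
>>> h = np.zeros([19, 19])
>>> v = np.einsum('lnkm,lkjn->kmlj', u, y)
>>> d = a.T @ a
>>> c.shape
(5, 3, 19, 3, 19)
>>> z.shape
(17, 19, 3)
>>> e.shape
()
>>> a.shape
(5, 17)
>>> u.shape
(19, 3, 3, 19)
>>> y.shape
(19, 3, 5, 3)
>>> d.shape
(17, 17)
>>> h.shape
(19, 19)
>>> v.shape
(3, 19, 19, 5)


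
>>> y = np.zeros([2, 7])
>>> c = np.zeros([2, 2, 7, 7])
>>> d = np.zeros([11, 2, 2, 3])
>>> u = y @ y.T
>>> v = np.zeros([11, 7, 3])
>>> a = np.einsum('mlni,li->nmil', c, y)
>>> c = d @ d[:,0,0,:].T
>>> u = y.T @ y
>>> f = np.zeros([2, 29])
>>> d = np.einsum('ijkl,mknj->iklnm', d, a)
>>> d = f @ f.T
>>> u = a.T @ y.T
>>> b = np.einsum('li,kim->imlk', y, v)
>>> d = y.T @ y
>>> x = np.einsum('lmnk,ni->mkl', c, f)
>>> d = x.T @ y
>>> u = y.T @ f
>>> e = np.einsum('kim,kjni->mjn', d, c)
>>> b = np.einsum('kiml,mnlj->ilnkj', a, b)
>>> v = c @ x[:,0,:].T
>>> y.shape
(2, 7)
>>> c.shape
(11, 2, 2, 11)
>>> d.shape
(11, 11, 7)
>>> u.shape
(7, 29)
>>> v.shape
(11, 2, 2, 2)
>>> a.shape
(7, 2, 7, 2)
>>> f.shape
(2, 29)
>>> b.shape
(2, 2, 3, 7, 11)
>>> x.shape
(2, 11, 11)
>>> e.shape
(7, 2, 2)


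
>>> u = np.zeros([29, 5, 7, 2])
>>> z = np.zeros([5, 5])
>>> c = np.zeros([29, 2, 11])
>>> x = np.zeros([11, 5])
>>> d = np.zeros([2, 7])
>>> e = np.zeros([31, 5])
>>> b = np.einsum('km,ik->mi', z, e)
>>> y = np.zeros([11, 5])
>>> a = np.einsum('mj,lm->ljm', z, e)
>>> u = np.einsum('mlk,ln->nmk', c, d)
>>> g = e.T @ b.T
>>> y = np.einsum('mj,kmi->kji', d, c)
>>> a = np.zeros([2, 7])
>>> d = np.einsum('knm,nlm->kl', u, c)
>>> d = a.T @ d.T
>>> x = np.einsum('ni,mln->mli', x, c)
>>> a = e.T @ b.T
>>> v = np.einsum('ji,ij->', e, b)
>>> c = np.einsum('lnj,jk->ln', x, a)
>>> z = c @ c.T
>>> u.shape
(7, 29, 11)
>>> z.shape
(29, 29)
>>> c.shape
(29, 2)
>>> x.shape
(29, 2, 5)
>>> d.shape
(7, 7)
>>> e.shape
(31, 5)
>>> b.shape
(5, 31)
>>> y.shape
(29, 7, 11)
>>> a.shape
(5, 5)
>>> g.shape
(5, 5)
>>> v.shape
()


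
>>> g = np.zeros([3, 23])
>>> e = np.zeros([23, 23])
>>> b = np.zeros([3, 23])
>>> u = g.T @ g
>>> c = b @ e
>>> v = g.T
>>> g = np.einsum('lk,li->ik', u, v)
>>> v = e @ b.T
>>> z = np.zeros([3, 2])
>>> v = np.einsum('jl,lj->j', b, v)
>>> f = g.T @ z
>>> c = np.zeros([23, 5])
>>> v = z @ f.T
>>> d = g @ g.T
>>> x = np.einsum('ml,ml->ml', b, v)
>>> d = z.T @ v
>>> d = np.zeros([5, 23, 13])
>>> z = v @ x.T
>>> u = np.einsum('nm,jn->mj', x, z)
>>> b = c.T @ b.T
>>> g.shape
(3, 23)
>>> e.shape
(23, 23)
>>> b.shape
(5, 3)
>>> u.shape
(23, 3)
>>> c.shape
(23, 5)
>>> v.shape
(3, 23)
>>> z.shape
(3, 3)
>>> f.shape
(23, 2)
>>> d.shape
(5, 23, 13)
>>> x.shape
(3, 23)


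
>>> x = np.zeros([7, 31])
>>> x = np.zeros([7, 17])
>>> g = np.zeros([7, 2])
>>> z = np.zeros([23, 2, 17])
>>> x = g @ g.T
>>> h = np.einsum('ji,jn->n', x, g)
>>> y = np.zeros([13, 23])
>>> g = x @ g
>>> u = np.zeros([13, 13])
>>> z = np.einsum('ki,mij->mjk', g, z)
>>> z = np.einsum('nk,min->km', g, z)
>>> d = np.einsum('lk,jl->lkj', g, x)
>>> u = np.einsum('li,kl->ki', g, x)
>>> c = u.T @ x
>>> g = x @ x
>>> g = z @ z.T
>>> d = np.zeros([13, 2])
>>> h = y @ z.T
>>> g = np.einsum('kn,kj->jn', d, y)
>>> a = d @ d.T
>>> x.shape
(7, 7)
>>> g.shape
(23, 2)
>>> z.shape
(2, 23)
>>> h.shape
(13, 2)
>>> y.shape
(13, 23)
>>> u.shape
(7, 2)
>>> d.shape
(13, 2)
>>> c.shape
(2, 7)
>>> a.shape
(13, 13)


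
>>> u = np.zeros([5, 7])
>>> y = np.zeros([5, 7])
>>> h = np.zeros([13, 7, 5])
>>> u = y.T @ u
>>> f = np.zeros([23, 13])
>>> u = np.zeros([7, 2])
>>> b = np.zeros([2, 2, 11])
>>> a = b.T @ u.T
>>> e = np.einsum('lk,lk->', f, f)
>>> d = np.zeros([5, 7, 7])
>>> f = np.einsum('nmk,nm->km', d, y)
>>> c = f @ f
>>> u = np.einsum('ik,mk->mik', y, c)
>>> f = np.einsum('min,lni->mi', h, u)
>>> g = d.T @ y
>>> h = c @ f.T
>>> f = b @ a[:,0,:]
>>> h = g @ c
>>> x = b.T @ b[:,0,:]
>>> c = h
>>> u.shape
(7, 5, 7)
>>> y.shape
(5, 7)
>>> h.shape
(7, 7, 7)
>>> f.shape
(2, 2, 7)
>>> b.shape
(2, 2, 11)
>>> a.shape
(11, 2, 7)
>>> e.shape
()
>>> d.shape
(5, 7, 7)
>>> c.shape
(7, 7, 7)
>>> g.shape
(7, 7, 7)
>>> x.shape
(11, 2, 11)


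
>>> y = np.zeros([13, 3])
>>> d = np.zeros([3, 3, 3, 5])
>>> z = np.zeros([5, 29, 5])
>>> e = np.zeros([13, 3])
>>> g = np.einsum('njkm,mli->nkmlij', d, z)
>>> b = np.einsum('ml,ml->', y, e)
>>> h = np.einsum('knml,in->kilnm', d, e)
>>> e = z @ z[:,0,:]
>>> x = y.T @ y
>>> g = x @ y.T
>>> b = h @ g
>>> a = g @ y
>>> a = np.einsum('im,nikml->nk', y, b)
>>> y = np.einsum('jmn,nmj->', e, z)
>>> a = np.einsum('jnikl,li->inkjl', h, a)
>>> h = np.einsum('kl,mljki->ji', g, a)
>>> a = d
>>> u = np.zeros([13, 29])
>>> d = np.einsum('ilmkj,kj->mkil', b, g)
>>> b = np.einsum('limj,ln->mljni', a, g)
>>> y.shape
()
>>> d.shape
(5, 3, 3, 13)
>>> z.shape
(5, 29, 5)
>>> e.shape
(5, 29, 5)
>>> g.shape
(3, 13)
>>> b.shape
(3, 3, 5, 13, 3)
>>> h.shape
(3, 3)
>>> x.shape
(3, 3)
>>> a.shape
(3, 3, 3, 5)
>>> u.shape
(13, 29)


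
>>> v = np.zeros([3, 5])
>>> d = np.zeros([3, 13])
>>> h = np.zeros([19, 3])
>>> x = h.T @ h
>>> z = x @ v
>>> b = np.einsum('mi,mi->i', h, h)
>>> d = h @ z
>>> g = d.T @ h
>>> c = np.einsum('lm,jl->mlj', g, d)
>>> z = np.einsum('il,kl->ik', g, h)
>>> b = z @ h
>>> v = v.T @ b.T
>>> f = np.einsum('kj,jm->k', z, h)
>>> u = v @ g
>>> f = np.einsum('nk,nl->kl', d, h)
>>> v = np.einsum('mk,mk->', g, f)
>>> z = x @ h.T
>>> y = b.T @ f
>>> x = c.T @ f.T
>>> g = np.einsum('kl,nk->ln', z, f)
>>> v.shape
()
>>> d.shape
(19, 5)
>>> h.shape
(19, 3)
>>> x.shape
(19, 5, 5)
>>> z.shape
(3, 19)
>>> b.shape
(5, 3)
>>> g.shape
(19, 5)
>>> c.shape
(3, 5, 19)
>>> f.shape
(5, 3)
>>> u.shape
(5, 3)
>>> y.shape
(3, 3)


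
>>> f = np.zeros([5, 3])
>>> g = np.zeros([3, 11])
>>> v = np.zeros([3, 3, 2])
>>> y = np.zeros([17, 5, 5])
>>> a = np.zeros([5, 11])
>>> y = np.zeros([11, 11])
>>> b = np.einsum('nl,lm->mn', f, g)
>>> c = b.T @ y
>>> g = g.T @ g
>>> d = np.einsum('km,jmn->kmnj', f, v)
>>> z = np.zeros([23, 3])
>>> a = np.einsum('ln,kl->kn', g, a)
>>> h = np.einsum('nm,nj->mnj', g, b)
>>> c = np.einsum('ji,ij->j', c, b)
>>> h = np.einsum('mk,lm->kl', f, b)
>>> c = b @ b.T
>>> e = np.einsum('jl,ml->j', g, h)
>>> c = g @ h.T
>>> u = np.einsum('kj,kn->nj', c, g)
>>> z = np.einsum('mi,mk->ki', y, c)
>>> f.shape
(5, 3)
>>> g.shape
(11, 11)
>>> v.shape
(3, 3, 2)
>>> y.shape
(11, 11)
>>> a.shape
(5, 11)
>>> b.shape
(11, 5)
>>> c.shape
(11, 3)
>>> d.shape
(5, 3, 2, 3)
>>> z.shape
(3, 11)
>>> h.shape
(3, 11)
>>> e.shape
(11,)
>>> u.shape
(11, 3)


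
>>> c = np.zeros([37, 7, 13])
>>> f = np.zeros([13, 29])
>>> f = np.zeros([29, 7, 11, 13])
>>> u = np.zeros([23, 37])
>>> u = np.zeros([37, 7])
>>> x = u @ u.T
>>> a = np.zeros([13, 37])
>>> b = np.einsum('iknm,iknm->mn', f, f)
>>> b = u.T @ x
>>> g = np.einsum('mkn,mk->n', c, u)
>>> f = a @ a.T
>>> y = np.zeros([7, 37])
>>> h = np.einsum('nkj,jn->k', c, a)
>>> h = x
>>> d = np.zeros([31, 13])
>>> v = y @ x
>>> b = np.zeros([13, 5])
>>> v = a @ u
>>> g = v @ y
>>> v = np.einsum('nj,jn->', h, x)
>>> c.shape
(37, 7, 13)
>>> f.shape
(13, 13)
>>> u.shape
(37, 7)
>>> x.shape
(37, 37)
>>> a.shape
(13, 37)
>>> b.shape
(13, 5)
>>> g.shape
(13, 37)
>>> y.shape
(7, 37)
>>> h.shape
(37, 37)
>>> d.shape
(31, 13)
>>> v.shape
()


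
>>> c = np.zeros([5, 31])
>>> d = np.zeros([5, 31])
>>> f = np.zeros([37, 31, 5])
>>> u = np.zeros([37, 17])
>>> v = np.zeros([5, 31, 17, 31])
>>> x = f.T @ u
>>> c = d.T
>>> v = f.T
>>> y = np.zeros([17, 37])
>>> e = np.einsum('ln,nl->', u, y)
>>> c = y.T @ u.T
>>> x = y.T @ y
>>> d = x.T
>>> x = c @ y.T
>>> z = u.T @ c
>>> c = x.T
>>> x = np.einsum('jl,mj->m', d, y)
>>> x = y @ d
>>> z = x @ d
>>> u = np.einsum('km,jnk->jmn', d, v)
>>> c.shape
(17, 37)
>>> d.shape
(37, 37)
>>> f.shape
(37, 31, 5)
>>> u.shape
(5, 37, 31)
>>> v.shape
(5, 31, 37)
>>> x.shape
(17, 37)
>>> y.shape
(17, 37)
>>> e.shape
()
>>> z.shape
(17, 37)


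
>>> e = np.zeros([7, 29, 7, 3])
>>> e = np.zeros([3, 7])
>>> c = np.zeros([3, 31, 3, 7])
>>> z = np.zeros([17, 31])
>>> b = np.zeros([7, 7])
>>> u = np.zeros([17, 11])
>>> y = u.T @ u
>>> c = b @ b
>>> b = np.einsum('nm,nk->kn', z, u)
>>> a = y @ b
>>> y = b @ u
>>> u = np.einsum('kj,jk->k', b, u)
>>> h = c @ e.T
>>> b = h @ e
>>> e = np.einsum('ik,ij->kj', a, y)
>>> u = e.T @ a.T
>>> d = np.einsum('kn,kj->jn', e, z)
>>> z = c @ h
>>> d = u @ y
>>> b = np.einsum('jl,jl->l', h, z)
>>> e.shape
(17, 11)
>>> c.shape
(7, 7)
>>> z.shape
(7, 3)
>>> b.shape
(3,)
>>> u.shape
(11, 11)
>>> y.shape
(11, 11)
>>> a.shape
(11, 17)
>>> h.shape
(7, 3)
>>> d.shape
(11, 11)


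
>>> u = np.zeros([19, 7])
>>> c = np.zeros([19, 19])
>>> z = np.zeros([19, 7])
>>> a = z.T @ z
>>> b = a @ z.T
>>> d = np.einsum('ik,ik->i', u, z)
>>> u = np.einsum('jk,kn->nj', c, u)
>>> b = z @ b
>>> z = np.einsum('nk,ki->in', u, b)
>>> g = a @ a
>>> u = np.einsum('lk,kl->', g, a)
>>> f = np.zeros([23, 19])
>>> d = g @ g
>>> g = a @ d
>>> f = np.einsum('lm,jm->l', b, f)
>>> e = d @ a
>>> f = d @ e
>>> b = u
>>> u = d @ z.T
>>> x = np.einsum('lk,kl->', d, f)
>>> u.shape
(7, 19)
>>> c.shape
(19, 19)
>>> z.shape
(19, 7)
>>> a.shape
(7, 7)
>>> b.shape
()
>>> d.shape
(7, 7)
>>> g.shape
(7, 7)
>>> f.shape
(7, 7)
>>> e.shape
(7, 7)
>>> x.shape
()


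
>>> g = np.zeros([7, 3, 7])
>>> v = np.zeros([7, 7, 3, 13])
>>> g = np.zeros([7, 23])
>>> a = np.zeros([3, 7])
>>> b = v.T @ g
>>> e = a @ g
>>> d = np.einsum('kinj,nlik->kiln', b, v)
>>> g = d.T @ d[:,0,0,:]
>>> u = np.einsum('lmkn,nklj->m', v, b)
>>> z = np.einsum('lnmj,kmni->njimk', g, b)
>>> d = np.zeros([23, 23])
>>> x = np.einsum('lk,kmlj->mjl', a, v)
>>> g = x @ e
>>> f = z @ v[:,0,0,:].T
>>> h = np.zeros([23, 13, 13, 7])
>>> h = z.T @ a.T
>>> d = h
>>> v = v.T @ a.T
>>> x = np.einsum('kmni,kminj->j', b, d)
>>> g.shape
(7, 13, 23)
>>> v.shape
(13, 3, 7, 3)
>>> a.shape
(3, 7)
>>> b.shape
(13, 3, 7, 23)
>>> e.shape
(3, 23)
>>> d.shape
(13, 3, 23, 7, 3)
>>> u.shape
(7,)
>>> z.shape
(7, 7, 23, 3, 13)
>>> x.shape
(3,)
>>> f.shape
(7, 7, 23, 3, 7)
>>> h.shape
(13, 3, 23, 7, 3)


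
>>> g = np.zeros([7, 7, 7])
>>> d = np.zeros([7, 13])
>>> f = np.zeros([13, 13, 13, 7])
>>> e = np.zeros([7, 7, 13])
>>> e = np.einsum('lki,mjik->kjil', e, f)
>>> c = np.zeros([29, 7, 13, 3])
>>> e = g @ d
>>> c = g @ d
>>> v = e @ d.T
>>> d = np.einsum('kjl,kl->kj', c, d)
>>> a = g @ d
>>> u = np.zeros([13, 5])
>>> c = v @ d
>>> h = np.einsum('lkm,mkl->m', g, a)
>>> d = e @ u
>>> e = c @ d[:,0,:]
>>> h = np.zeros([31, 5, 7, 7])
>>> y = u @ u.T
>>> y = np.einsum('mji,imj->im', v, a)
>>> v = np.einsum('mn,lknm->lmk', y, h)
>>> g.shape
(7, 7, 7)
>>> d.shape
(7, 7, 5)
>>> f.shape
(13, 13, 13, 7)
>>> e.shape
(7, 7, 5)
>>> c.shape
(7, 7, 7)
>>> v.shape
(31, 7, 5)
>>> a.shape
(7, 7, 7)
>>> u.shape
(13, 5)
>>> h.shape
(31, 5, 7, 7)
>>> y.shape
(7, 7)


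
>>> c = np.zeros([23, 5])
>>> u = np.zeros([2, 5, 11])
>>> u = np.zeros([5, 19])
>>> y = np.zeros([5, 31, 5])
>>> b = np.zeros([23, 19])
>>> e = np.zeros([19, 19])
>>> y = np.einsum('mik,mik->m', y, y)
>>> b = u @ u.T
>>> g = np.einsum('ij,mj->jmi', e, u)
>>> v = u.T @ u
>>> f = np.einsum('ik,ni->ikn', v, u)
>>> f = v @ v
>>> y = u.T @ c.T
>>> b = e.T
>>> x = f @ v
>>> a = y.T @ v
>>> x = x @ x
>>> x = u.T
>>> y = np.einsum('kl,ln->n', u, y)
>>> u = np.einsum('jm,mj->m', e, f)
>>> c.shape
(23, 5)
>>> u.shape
(19,)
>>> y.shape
(23,)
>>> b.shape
(19, 19)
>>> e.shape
(19, 19)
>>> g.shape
(19, 5, 19)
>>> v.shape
(19, 19)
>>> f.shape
(19, 19)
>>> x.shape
(19, 5)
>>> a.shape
(23, 19)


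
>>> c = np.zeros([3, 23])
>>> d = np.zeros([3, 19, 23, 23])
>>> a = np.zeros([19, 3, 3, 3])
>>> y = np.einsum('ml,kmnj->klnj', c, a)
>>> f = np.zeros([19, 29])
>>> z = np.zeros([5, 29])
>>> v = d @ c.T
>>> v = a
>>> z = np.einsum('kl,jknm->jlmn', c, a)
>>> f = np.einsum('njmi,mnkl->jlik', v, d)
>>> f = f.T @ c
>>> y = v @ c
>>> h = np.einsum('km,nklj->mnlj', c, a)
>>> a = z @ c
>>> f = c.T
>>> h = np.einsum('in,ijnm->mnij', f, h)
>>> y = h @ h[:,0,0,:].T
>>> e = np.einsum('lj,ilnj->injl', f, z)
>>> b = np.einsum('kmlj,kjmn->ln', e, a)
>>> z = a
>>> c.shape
(3, 23)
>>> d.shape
(3, 19, 23, 23)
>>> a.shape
(19, 23, 3, 23)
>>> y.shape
(3, 3, 23, 3)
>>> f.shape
(23, 3)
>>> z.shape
(19, 23, 3, 23)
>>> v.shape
(19, 3, 3, 3)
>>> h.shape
(3, 3, 23, 19)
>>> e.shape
(19, 3, 3, 23)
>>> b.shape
(3, 23)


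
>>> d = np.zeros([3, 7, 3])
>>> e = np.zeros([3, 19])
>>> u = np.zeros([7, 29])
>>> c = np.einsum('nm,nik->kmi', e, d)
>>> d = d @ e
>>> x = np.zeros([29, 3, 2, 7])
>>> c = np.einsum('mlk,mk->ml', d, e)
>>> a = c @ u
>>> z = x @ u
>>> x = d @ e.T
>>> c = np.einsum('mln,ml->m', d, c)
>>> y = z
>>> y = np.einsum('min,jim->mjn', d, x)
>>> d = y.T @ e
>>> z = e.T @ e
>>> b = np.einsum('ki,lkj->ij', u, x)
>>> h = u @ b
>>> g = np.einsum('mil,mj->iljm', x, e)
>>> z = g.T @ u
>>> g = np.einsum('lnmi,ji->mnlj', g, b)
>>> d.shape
(19, 3, 19)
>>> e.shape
(3, 19)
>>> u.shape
(7, 29)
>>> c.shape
(3,)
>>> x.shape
(3, 7, 3)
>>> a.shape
(3, 29)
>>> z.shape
(3, 19, 3, 29)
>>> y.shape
(3, 3, 19)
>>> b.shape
(29, 3)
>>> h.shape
(7, 3)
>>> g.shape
(19, 3, 7, 29)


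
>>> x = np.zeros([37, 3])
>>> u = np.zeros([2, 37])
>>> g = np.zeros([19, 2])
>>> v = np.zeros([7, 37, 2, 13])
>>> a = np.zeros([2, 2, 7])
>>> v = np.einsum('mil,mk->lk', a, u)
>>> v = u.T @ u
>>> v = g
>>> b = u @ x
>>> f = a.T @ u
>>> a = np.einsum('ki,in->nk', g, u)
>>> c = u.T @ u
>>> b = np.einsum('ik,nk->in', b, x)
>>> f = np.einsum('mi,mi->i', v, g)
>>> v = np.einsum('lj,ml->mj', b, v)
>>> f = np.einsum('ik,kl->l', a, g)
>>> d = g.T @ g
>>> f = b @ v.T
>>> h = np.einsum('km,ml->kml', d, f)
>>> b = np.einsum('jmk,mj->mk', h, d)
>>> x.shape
(37, 3)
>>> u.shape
(2, 37)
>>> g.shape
(19, 2)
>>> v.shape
(19, 37)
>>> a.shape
(37, 19)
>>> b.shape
(2, 19)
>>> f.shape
(2, 19)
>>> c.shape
(37, 37)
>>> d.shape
(2, 2)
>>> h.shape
(2, 2, 19)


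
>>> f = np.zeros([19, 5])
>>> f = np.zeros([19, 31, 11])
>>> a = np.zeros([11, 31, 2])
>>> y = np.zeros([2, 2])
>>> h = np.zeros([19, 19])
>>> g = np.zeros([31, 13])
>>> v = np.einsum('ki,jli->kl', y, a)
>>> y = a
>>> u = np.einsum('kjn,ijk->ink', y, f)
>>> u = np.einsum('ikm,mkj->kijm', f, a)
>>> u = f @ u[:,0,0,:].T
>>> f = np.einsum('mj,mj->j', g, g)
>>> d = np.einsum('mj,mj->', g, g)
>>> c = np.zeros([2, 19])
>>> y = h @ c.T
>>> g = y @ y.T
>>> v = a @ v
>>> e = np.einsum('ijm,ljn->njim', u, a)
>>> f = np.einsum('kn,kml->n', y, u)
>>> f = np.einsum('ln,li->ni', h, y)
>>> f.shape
(19, 2)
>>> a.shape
(11, 31, 2)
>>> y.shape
(19, 2)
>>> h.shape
(19, 19)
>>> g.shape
(19, 19)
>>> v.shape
(11, 31, 31)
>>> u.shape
(19, 31, 31)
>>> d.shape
()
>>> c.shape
(2, 19)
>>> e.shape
(2, 31, 19, 31)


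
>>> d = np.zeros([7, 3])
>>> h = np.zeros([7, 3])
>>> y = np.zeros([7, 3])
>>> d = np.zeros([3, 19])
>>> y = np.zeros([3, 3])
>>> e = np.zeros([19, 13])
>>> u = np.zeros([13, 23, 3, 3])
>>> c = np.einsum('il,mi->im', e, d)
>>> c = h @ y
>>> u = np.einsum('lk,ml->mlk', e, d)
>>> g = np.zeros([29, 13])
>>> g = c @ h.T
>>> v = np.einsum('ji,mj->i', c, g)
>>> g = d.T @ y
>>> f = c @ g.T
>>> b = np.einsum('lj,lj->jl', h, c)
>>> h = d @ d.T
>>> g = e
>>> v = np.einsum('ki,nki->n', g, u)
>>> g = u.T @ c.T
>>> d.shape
(3, 19)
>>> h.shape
(3, 3)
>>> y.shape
(3, 3)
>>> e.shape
(19, 13)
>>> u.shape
(3, 19, 13)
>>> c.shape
(7, 3)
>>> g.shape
(13, 19, 7)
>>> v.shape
(3,)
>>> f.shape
(7, 19)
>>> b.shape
(3, 7)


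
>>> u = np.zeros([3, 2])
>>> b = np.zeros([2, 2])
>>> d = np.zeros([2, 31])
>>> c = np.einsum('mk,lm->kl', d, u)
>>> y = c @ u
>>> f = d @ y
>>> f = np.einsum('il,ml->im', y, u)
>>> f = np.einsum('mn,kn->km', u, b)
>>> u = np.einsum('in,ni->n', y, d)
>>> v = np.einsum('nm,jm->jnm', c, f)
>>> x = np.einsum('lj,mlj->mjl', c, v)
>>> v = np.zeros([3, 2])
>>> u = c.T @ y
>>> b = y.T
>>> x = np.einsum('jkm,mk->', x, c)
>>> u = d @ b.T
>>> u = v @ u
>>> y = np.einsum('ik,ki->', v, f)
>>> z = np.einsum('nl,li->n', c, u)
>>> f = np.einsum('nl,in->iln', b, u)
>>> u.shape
(3, 2)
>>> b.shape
(2, 31)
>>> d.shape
(2, 31)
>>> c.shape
(31, 3)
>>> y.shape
()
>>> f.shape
(3, 31, 2)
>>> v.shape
(3, 2)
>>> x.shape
()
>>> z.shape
(31,)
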